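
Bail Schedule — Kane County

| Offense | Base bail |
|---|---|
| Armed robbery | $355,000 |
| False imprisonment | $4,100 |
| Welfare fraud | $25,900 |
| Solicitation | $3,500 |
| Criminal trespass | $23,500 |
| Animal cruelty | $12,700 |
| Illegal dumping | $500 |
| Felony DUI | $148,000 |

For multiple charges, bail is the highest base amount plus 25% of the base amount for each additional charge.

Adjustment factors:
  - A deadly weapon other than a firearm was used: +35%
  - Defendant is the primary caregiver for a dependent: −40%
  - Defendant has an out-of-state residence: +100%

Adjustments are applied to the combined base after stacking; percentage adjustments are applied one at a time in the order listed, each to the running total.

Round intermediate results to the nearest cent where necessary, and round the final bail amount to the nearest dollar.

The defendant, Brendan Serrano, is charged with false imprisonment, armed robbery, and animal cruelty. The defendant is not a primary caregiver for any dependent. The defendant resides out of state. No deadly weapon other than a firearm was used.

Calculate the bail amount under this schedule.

$718,400

Base amounts from the schedule: false imprisonment $4,100; armed robbery $355,000; animal cruelty $12,700.
Stacking rule: highest base plus 25% of each additional charge. Highest is armed robbery at $355,000. Additional: $4,100 × 25% = $1,025; $12,700 × 25% = $3,175. Combined base = $355,000 + $4,200 = $359,200.
Defendant has an out-of-state residence (+100%): $359,200 × 2 = $718,400.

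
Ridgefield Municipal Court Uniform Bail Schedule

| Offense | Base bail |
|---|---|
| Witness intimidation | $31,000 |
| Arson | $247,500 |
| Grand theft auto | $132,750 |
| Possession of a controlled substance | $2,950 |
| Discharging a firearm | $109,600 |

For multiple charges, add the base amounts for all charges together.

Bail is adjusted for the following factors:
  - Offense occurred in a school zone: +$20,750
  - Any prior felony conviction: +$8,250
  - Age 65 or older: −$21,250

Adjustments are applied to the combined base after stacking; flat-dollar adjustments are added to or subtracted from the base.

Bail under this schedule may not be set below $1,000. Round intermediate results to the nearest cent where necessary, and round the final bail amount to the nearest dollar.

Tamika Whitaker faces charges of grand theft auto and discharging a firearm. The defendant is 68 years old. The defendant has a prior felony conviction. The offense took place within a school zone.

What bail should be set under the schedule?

$250,100

Base amounts from the schedule: grand theft auto $132,750; discharging a firearm $109,600.
Stacking rule: sum of all bases. $132,750 + $109,600 = $242,350.
Offense occurred in a school zone (+$20,750 flat): $242,350 + $20,750 = $263,100.
Any prior felony conviction (+$8,250 flat): $263,100 + $8,250 = $271,350.
Age 65 or older (−$21,250 flat): $271,350 − $21,250 = $250,100.
$250,100 is at or above the $1,000 minimum.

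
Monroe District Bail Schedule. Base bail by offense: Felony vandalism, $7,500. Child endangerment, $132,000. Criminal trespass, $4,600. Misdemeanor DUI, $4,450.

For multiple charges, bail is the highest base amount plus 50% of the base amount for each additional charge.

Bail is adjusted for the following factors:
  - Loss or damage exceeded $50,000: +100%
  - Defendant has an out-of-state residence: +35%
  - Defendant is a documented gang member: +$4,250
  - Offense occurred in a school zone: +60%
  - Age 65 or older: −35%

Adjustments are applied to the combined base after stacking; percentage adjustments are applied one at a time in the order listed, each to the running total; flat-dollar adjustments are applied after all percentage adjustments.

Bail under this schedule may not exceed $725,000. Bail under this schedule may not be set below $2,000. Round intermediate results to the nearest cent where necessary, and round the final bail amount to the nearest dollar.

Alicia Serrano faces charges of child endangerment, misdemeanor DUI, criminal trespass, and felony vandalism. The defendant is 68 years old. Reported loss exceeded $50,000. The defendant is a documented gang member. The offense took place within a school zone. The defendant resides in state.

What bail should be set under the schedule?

$296,022

Base amounts from the schedule: child endangerment $132,000; misdemeanor DUI $4,450; criminal trespass $4,600; felony vandalism $7,500.
Stacking rule: highest base plus 50% of each additional charge. Highest is child endangerment at $132,000. Additional: $4,450 × 50% = $2,225; $4,600 × 50% = $2,300; $7,500 × 50% = $3,750. Combined base = $132,000 + $8,275 = $140,275.
Loss or damage exceeded $50,000 (+100%): $140,275 × 2 = $280,550.
Offense occurred in a school zone (+60%): $280,550 × 1.6 = $448,880.
Age 65 or older (−35%): $448,880 × 0.65 = $291,772.
Defendant is a documented gang member (+$4,250 flat): $291,772 + $4,250 = $296,022.
$296,022 is within the $725,000 maximum.
$296,022 is at or above the $2,000 minimum.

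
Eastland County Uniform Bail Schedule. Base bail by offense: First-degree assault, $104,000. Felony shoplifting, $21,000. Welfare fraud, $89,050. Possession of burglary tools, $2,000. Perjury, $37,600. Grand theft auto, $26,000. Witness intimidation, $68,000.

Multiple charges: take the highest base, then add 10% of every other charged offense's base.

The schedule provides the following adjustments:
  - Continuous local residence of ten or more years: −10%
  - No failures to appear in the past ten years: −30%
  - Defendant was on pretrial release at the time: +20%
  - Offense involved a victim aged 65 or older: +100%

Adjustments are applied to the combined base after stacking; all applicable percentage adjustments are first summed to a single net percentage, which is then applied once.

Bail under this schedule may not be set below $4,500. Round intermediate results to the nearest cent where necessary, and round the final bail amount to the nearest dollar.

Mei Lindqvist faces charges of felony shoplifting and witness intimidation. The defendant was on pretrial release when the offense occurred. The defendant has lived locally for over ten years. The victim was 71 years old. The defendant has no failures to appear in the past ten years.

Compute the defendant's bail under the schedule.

$126,180

Base amounts from the schedule: felony shoplifting $21,000; witness intimidation $68,000.
Stacking rule: highest base plus 10% of each additional charge. Highest is witness intimidation at $68,000. Additional: $21,000 × 10% = $2,100. Combined base = $68,000 + $2,100 = $70,100.
Net percentage adjustment: −10% −30% +20% +100% = +80%. $70,100 × 1.8 = $126,180.
$126,180 is at or above the $4,500 minimum.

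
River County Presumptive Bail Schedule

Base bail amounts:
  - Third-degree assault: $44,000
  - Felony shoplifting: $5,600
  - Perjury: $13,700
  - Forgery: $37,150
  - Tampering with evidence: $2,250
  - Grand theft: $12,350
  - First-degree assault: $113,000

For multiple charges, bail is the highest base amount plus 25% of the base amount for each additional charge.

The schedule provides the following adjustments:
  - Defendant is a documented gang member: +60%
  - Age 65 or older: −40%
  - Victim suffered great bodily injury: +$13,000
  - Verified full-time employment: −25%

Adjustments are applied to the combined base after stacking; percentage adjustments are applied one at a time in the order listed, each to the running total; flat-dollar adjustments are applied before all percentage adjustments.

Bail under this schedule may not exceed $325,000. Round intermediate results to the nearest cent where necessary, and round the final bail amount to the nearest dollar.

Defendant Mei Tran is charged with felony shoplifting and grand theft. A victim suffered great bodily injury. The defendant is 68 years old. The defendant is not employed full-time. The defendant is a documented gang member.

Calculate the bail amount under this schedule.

Base amounts from the schedule: felony shoplifting $5,600; grand theft $12,350.
Stacking rule: highest base plus 25% of each additional charge. Highest is grand theft at $12,350. Additional: $5,600 × 25% = $1,400. Combined base = $12,350 + $1,400 = $13,750.
Victim suffered great bodily injury (+$13,000 flat): $13,750 + $13,000 = $26,750.
Defendant is a documented gang member (+60%): $26,750 × 1.6 = $42,800.
Age 65 or older (−40%): $42,800 × 0.6 = $25,680.
$25,680 is within the $325,000 maximum.

$25,680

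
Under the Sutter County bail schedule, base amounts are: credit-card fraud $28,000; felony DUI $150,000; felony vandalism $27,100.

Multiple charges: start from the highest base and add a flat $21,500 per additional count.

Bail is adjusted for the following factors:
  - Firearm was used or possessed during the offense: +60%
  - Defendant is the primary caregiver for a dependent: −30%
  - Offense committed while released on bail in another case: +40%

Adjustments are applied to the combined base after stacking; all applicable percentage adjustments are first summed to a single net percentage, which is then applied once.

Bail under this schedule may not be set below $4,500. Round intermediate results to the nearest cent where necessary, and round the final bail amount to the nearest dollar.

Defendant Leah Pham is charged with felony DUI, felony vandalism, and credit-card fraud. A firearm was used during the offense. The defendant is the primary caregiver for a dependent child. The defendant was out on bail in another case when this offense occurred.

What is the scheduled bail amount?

Base amounts from the schedule: felony DUI $150,000; felony vandalism $27,100; credit-card fraud $28,000.
Stacking rule: highest base plus $21,500 per additional charge. Highest is felony DUI at $150,000; 2 additional charges → +$43,000. Combined base = $193,000.
Net percentage adjustment: +60% −30% +40% = +70%. $193,000 × 1.7 = $328,100.
$328,100 is at or above the $4,500 minimum.

$328,100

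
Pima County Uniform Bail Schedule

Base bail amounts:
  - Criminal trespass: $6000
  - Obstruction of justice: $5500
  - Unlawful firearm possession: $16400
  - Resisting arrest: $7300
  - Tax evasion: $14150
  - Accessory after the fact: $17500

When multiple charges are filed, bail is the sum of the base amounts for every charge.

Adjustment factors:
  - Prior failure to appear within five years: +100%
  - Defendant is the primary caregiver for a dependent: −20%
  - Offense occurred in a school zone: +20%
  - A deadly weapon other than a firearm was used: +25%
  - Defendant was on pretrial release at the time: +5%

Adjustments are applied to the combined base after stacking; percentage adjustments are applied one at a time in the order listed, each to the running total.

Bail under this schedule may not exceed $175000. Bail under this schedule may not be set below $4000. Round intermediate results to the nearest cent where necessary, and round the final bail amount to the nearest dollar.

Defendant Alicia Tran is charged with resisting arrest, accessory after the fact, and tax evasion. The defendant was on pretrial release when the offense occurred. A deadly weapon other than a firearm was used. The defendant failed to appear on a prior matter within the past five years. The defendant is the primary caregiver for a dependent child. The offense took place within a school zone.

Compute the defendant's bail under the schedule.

Base amounts from the schedule: resisting arrest $7300; accessory after the fact $17500; tax evasion $14150.
Stacking rule: sum of all bases. $7300 + $17500 + $14150 = $38950.
Prior failure to appear within five years (+100%): $38950 × 2 = $77900.
Defendant is the primary caregiver for a dependent (−20%): $77900 × 0.8 = $62320.
Offense occurred in a school zone (+20%): $62320 × 1.2 = $74784.
A deadly weapon other than a firearm was used (+25%): $74784 × 1.25 = $93480.
Defendant was on pretrial release at the time (+5%): $93480 × 1.05 = $98154.
$98154 is within the $175000 maximum.
$98154 is at or above the $4000 minimum.

$98154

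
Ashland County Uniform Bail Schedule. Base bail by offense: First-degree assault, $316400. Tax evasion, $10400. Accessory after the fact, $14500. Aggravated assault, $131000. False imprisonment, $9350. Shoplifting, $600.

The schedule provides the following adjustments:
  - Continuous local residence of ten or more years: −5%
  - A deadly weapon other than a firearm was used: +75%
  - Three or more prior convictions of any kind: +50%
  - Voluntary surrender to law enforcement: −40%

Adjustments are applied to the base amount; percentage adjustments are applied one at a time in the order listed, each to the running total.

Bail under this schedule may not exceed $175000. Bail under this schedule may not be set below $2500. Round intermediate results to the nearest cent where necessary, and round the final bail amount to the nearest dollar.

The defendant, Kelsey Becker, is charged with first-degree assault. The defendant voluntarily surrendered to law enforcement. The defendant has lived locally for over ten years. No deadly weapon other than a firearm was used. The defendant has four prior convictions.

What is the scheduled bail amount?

Base amounts from the schedule: first-degree assault $316400.
Single charge. Combined base = $316400.
Continuous local residence of ten or more years (−5%): $316400 × 0.95 = $300580.
Three or more prior convictions of any kind (+50%): $300580 × 1.5 = $450870.
Voluntary surrender to law enforcement (−40%): $450870 × 0.6 = $270522.
Result $270522 exceeds the maximum of $175000; bail is capped at $175000.
$175000 is at or above the $2500 minimum.

$175000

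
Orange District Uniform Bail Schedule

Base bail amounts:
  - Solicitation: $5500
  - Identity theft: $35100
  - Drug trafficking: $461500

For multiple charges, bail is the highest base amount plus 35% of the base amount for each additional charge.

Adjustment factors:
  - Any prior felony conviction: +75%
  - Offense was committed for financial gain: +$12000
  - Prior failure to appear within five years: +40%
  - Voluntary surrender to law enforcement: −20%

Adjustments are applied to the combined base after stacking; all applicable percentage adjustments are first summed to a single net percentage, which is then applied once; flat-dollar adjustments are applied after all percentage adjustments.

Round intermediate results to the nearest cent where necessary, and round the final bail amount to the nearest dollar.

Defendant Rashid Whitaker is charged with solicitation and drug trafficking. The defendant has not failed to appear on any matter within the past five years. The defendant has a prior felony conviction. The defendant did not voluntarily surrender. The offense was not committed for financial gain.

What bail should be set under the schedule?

Base amounts from the schedule: solicitation $5500; drug trafficking $461500.
Stacking rule: highest base plus 35% of each additional charge. Highest is drug trafficking at $461500. Additional: $5500 × 35% = $1925. Combined base = $461500 + $1925 = $463425.
Any prior felony conviction (+75%): $463425 × 1.75 = $810993.75.
Rounded to the nearest dollar: $810994.

$810994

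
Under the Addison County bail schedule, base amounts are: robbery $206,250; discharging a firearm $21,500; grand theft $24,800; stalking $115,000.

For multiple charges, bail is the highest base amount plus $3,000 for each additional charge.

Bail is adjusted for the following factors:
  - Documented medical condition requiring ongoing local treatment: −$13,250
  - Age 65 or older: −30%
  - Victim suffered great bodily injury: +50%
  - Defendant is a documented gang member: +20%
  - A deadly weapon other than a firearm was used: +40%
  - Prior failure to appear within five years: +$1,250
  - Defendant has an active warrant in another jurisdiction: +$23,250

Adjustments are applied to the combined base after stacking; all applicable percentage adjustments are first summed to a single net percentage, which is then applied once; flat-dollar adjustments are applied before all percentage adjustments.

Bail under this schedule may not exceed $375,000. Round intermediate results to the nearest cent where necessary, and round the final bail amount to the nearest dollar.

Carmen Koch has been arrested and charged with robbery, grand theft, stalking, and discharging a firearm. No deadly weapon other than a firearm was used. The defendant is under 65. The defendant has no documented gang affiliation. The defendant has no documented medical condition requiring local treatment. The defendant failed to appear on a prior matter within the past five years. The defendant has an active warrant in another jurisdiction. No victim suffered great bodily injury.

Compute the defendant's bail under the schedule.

$239,750

Base amounts from the schedule: robbery $206,250; grand theft $24,800; stalking $115,000; discharging a firearm $21,500.
Stacking rule: highest base plus $3,000 per additional charge. Highest is robbery at $206,250; 3 additional charges → +$9,000. Combined base = $215,250.
Prior failure to appear within five years (+$1,250 flat): $215,250 + $1,250 = $216,500.
Defendant has an active warrant in another jurisdiction (+$23,250 flat): $216,500 + $23,250 = $239,750.
$239,750 is within the $375,000 maximum.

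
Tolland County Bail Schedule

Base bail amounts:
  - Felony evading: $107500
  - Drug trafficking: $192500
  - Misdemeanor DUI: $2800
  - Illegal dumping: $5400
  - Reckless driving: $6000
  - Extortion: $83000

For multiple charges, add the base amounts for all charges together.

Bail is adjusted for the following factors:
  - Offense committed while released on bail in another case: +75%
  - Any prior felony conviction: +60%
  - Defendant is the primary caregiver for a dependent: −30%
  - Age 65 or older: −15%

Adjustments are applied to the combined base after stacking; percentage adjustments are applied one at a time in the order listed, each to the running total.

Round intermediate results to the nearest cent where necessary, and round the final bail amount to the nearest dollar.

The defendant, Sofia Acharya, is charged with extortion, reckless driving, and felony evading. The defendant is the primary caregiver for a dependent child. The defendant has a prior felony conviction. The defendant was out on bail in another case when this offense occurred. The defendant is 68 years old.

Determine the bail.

Base amounts from the schedule: extortion $83000; reckless driving $6000; felony evading $107500.
Stacking rule: sum of all bases. $83000 + $6000 + $107500 = $196500.
Offense committed while released on bail in another case (+75%): $196500 × 1.75 = $343875.
Any prior felony conviction (+60%): $343875 × 1.6 = $550200.
Defendant is the primary caregiver for a dependent (−30%): $550200 × 0.7 = $385140.
Age 65 or older (−15%): $385140 × 0.85 = $327369.

$327369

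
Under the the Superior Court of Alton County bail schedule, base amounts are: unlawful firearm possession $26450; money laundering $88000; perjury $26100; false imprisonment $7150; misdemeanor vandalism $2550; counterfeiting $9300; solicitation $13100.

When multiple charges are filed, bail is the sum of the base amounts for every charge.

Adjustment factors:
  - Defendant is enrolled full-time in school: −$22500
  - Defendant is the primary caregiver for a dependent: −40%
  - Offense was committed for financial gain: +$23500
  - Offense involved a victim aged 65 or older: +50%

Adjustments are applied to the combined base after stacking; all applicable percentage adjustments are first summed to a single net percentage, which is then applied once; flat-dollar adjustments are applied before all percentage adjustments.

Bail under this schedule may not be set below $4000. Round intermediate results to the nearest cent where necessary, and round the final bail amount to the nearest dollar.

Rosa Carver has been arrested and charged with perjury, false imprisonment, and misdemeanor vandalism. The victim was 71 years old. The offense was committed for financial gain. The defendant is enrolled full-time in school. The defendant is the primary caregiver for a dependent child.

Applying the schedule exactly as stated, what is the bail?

Base amounts from the schedule: perjury $26100; false imprisonment $7150; misdemeanor vandalism $2550.
Stacking rule: sum of all bases. $26100 + $7150 + $2550 = $35800.
Defendant is enrolled full-time in school (−$22500 flat): $35800 − $22500 = $13300.
Offense was committed for financial gain (+$23500 flat): $13300 + $23500 = $36800.
Net percentage adjustment: −40% +50% = +10%. $36800 × 1.1 = $40480.
$40480 is at or above the $4000 minimum.

$40480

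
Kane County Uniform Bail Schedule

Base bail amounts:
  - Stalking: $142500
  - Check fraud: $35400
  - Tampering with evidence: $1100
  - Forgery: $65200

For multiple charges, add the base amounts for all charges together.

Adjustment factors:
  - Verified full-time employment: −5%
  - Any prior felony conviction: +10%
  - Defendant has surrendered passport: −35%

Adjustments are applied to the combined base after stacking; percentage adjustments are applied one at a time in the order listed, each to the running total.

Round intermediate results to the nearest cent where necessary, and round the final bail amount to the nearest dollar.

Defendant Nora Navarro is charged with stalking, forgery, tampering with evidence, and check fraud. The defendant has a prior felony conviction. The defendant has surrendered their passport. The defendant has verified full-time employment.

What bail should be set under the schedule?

$165873

Base amounts from the schedule: stalking $142500; forgery $65200; tampering with evidence $1100; check fraud $35400.
Stacking rule: sum of all bases. $142500 + $65200 + $1100 + $35400 = $244200.
Verified full-time employment (−5%): $244200 × 0.95 = $231990.
Any prior felony conviction (+10%): $231990 × 1.1 = $255189.
Defendant has surrendered passport (−35%): $255189 × 0.65 = $165872.85.
Rounded to the nearest dollar: $165873.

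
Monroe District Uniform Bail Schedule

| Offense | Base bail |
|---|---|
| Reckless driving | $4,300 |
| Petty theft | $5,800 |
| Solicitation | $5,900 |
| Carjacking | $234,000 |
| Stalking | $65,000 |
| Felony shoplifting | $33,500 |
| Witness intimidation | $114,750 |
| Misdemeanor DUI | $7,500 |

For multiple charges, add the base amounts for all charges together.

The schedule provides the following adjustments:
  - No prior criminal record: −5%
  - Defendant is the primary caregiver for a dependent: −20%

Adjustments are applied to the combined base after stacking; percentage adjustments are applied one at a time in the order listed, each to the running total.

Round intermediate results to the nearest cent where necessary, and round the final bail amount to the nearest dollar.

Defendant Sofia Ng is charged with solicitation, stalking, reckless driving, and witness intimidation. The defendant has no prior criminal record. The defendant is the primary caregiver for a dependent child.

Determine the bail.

Base amounts from the schedule: solicitation $5,900; stalking $65,000; reckless driving $4,300; witness intimidation $114,750.
Stacking rule: sum of all bases. $5,900 + $65,000 + $4,300 + $114,750 = $189,950.
No prior criminal record (−5%): $189,950 × 0.95 = $180,452.50.
Defendant is the primary caregiver for a dependent (−20%): $180,452.50 × 0.8 = $144,362.

$144,362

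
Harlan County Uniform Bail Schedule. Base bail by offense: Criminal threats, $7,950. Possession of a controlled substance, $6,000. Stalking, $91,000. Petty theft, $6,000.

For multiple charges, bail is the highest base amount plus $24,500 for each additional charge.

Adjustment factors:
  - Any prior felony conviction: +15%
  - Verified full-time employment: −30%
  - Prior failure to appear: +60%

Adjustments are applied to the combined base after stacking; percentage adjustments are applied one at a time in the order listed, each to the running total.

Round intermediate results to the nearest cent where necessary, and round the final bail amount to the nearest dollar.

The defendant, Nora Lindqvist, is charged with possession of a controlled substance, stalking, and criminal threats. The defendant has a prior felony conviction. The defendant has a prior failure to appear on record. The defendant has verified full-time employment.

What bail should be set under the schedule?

Base amounts from the schedule: possession of a controlled substance $6,000; stalking $91,000; criminal threats $7,950.
Stacking rule: highest base plus $24,500 per additional charge. Highest is stalking at $91,000; 2 additional charges → +$49,000. Combined base = $140,000.
Any prior felony conviction (+15%): $140,000 × 1.15 = $161,000.
Verified full-time employment (−30%): $161,000 × 0.7 = $112,700.
Prior failure to appear (+60%): $112,700 × 1.6 = $180,320.

$180,320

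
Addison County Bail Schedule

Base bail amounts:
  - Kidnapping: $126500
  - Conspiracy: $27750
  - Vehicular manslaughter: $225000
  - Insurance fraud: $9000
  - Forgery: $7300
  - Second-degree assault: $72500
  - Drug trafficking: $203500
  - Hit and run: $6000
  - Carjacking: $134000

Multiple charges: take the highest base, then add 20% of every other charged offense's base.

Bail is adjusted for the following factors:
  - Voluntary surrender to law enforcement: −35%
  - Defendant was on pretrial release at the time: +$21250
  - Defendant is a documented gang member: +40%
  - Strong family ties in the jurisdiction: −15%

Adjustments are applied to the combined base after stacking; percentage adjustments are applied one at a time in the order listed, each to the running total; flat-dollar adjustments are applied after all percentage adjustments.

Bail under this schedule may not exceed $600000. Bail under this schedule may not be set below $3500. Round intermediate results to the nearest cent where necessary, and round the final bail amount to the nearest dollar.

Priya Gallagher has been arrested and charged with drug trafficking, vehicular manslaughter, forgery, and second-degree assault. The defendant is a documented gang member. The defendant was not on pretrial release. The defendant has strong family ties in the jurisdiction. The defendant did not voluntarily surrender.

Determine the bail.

Base amounts from the schedule: drug trafficking $203500; vehicular manslaughter $225000; forgery $7300; second-degree assault $72500.
Stacking rule: highest base plus 20% of each additional charge. Highest is vehicular manslaughter at $225000. Additional: $203500 × 20% = $40700; $7300 × 20% = $1460; $72500 × 20% = $14500. Combined base = $225000 + $56660 = $281660.
Defendant is a documented gang member (+40%): $281660 × 1.4 = $394324.
Strong family ties in the jurisdiction (−15%): $394324 × 0.85 = $335175.40.
$335175.40 is within the $600000 maximum.
$335175.40 is at or above the $3500 minimum.
Rounded to the nearest dollar: $335175.

$335175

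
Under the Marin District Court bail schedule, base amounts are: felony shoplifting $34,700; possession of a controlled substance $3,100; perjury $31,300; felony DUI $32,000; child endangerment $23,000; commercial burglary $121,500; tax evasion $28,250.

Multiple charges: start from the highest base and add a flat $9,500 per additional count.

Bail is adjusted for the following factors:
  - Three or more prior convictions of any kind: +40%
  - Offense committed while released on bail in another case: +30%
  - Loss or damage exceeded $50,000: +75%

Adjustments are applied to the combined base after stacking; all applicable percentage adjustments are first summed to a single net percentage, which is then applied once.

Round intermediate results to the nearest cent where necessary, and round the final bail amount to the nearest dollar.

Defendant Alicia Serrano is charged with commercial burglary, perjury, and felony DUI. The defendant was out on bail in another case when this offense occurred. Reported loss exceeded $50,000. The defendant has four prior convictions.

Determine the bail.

Base amounts from the schedule: commercial burglary $121,500; perjury $31,300; felony DUI $32,000.
Stacking rule: highest base plus $9,500 per additional charge. Highest is commercial burglary at $121,500; 2 additional charges → +$19,000. Combined base = $140,500.
Net percentage adjustment: +40% +30% +75% = +145%. $140,500 × 2.45 = $344,225.

$344,225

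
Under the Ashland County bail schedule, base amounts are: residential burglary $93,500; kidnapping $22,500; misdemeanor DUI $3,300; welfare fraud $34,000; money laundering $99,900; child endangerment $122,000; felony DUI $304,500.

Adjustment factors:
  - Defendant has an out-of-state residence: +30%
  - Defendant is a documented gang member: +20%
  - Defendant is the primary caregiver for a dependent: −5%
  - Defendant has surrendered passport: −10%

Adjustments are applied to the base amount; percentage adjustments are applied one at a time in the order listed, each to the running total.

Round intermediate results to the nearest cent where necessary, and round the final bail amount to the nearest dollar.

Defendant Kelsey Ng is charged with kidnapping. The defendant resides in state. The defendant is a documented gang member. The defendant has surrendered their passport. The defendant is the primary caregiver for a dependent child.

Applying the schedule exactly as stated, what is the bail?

Base amounts from the schedule: kidnapping $22,500.
Single charge. Combined base = $22,500.
Defendant is a documented gang member (+20%): $22,500 × 1.2 = $27,000.
Defendant is the primary caregiver for a dependent (−5%): $27,000 × 0.95 = $25,650.
Defendant has surrendered passport (−10%): $25,650 × 0.9 = $23,085.

$23,085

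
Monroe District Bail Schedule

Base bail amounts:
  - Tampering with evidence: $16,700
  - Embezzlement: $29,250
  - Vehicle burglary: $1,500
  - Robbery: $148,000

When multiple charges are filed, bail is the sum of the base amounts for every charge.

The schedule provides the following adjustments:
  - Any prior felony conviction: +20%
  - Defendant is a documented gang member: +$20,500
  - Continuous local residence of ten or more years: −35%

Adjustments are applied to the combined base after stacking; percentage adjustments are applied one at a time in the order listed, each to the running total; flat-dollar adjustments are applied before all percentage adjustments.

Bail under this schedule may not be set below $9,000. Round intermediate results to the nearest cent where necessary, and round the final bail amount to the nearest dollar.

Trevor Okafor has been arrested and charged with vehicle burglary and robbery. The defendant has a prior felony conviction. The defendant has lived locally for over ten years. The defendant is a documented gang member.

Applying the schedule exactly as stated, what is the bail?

$132,600

Base amounts from the schedule: vehicle burglary $1,500; robbery $148,000.
Stacking rule: sum of all bases. $1,500 + $148,000 = $149,500.
Defendant is a documented gang member (+$20,500 flat): $149,500 + $20,500 = $170,000.
Any prior felony conviction (+20%): $170,000 × 1.2 = $204,000.
Continuous local residence of ten or more years (−35%): $204,000 × 0.65 = $132,600.
$132,600 is at or above the $9,000 minimum.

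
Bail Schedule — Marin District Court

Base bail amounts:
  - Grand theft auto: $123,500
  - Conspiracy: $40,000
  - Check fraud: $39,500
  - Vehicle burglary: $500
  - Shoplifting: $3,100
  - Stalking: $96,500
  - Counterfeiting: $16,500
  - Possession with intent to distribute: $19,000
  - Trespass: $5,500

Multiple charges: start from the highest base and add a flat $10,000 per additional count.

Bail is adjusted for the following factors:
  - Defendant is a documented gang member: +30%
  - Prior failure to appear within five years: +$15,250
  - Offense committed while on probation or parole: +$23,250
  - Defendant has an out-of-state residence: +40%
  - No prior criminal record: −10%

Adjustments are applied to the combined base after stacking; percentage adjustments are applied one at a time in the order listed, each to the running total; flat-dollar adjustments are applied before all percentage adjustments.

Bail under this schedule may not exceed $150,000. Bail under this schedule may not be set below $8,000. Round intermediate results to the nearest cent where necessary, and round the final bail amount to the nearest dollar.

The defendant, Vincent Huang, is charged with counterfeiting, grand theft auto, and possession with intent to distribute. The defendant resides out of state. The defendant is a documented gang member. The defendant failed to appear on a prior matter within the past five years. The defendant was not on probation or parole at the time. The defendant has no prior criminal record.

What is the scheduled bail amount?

$150,000

Base amounts from the schedule: counterfeiting $16,500; grand theft auto $123,500; possession with intent to distribute $19,000.
Stacking rule: highest base plus $10,000 per additional charge. Highest is grand theft auto at $123,500; 2 additional charges → +$20,000. Combined base = $143,500.
Prior failure to appear within five years (+$15,250 flat): $143,500 + $15,250 = $158,750.
Defendant is a documented gang member (+30%): $158,750 × 1.3 = $206,375.
Defendant has an out-of-state residence (+40%): $206,375 × 1.4 = $288,925.
No prior criminal record (−10%): $288,925 × 0.9 = $260,032.50.
Result $260,032.50 exceeds the maximum of $150,000; bail is capped at $150,000.
$150,000 is at or above the $8,000 minimum.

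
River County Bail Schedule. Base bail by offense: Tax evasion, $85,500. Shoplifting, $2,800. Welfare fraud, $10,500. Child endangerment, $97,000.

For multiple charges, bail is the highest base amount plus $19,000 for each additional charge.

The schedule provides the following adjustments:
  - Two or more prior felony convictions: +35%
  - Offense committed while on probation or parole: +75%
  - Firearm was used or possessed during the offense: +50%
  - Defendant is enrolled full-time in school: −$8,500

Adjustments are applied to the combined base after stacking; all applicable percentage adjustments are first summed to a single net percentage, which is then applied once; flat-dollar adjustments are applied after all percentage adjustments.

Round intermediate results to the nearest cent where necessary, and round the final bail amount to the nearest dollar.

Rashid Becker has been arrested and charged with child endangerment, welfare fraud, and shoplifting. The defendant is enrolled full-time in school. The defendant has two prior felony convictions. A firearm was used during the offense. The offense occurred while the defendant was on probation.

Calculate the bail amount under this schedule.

$342,500

Base amounts from the schedule: child endangerment $97,000; welfare fraud $10,500; shoplifting $2,800.
Stacking rule: highest base plus $19,000 per additional charge. Highest is child endangerment at $97,000; 2 additional charges → +$38,000. Combined base = $135,000.
Net percentage adjustment: +35% +75% +50% = +160%. $135,000 × 2.6 = $351,000.
Defendant is enrolled full-time in school (−$8,500 flat): $351,000 − $8,500 = $342,500.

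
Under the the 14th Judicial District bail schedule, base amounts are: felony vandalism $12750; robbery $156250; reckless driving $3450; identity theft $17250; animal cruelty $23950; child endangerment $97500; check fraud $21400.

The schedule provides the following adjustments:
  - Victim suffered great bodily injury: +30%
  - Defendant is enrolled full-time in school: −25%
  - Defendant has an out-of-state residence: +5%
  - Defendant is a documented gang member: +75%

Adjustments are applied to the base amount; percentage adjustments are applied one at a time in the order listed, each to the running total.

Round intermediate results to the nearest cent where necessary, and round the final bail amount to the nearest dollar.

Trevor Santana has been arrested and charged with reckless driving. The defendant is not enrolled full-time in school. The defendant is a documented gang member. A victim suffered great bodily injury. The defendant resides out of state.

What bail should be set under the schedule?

Base amounts from the schedule: reckless driving $3450.
Single charge. Combined base = $3450.
Victim suffered great bodily injury (+30%): $3450 × 1.3 = $4485.
Defendant has an out-of-state residence (+5%): $4485 × 1.05 = $4709.25.
Defendant is a documented gang member (+75%): $4709.25 × 1.75 = $8241.19.
Rounded to the nearest dollar: $8241.

$8241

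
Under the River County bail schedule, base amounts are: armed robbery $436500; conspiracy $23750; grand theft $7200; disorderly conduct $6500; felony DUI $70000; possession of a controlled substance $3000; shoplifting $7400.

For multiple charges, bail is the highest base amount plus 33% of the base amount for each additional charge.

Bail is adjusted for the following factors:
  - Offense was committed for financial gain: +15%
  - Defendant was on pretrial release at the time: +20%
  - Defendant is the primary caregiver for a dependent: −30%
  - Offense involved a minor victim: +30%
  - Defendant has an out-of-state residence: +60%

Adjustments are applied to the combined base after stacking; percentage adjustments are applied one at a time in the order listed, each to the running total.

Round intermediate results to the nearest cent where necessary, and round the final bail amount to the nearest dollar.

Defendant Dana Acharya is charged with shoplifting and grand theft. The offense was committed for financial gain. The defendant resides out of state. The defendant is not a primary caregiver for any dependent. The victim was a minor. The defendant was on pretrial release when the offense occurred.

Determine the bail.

$28061

Base amounts from the schedule: shoplifting $7400; grand theft $7200.
Stacking rule: highest base plus 33% of each additional charge. Highest is shoplifting at $7400. Additional: $7200 × 33% = $2376. Combined base = $7400 + $2376 = $9776.
Offense was committed for financial gain (+15%): $9776 × 1.15 = $11242.40.
Defendant was on pretrial release at the time (+20%): $11242.40 × 1.2 = $13490.88.
Offense involved a minor victim (+30%): $13490.88 × 1.3 = $17538.14.
Defendant has an out-of-state residence (+60%): $17538.14 × 1.6 = $28061.02.
Rounded to the nearest dollar: $28061.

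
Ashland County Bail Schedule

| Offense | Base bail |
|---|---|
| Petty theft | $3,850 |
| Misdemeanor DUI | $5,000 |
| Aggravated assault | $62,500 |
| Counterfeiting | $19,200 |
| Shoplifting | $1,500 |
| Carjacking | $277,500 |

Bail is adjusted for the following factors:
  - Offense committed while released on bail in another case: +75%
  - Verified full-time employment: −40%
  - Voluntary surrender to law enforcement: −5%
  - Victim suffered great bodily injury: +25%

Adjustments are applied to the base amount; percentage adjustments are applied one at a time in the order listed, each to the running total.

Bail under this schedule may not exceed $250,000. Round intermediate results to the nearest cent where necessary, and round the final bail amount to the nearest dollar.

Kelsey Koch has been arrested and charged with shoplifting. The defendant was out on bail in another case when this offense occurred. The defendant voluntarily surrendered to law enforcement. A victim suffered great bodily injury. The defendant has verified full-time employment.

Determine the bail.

$1,870

Base amounts from the schedule: shoplifting $1,500.
Single charge. Combined base = $1,500.
Offense committed while released on bail in another case (+75%): $1,500 × 1.75 = $2,625.
Verified full-time employment (−40%): $2,625 × 0.6 = $1,575.
Voluntary surrender to law enforcement (−5%): $1,575 × 0.95 = $1,496.25.
Victim suffered great bodily injury (+25%): $1,496.25 × 1.25 = $1,870.31.
$1,870.31 is within the $250,000 maximum.
Rounded to the nearest dollar: $1,870.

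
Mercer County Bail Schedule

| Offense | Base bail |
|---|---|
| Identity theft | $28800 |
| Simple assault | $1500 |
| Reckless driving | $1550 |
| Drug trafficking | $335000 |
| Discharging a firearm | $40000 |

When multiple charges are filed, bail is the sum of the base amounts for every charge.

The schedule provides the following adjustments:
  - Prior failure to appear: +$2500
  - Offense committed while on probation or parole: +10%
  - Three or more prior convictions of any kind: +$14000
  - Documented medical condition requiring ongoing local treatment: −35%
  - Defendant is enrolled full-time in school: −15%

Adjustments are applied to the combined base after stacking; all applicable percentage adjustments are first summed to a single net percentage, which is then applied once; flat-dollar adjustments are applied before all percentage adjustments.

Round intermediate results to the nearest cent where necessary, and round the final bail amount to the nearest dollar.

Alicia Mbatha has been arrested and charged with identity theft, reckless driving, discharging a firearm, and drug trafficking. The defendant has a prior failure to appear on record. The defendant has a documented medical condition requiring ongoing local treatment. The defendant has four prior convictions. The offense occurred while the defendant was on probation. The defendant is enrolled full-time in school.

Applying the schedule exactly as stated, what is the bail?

Base amounts from the schedule: identity theft $28800; reckless driving $1550; discharging a firearm $40000; drug trafficking $335000.
Stacking rule: sum of all bases. $28800 + $1550 + $40000 + $335000 = $405350.
Prior failure to appear (+$2500 flat): $405350 + $2500 = $407850.
Three or more prior convictions of any kind (+$14000 flat): $407850 + $14000 = $421850.
Net percentage adjustment: +10% −35% −15% = −40%. $421850 × 0.6 = $253110.

$253110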